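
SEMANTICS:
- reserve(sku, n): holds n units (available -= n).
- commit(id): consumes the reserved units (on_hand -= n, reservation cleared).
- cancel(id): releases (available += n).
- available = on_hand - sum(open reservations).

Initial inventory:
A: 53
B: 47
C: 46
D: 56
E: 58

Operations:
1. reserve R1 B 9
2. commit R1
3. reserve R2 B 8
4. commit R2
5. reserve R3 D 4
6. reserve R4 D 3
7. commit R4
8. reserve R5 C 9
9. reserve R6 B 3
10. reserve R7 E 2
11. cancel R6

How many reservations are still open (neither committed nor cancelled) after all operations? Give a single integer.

Step 1: reserve R1 B 9 -> on_hand[A=53 B=47 C=46 D=56 E=58] avail[A=53 B=38 C=46 D=56 E=58] open={R1}
Step 2: commit R1 -> on_hand[A=53 B=38 C=46 D=56 E=58] avail[A=53 B=38 C=46 D=56 E=58] open={}
Step 3: reserve R2 B 8 -> on_hand[A=53 B=38 C=46 D=56 E=58] avail[A=53 B=30 C=46 D=56 E=58] open={R2}
Step 4: commit R2 -> on_hand[A=53 B=30 C=46 D=56 E=58] avail[A=53 B=30 C=46 D=56 E=58] open={}
Step 5: reserve R3 D 4 -> on_hand[A=53 B=30 C=46 D=56 E=58] avail[A=53 B=30 C=46 D=52 E=58] open={R3}
Step 6: reserve R4 D 3 -> on_hand[A=53 B=30 C=46 D=56 E=58] avail[A=53 B=30 C=46 D=49 E=58] open={R3,R4}
Step 7: commit R4 -> on_hand[A=53 B=30 C=46 D=53 E=58] avail[A=53 B=30 C=46 D=49 E=58] open={R3}
Step 8: reserve R5 C 9 -> on_hand[A=53 B=30 C=46 D=53 E=58] avail[A=53 B=30 C=37 D=49 E=58] open={R3,R5}
Step 9: reserve R6 B 3 -> on_hand[A=53 B=30 C=46 D=53 E=58] avail[A=53 B=27 C=37 D=49 E=58] open={R3,R5,R6}
Step 10: reserve R7 E 2 -> on_hand[A=53 B=30 C=46 D=53 E=58] avail[A=53 B=27 C=37 D=49 E=56] open={R3,R5,R6,R7}
Step 11: cancel R6 -> on_hand[A=53 B=30 C=46 D=53 E=58] avail[A=53 B=30 C=37 D=49 E=56] open={R3,R5,R7}
Open reservations: ['R3', 'R5', 'R7'] -> 3

Answer: 3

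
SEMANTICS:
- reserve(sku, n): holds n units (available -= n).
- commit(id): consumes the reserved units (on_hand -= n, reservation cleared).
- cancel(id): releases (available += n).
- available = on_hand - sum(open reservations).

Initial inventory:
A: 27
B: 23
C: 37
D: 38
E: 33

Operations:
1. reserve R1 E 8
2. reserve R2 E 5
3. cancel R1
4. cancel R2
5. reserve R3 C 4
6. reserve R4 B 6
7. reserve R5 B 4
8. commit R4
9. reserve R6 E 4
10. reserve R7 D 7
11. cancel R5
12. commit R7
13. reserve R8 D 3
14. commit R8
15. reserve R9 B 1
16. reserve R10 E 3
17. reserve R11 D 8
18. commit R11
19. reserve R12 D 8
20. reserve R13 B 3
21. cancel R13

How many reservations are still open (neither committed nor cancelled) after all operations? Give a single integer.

Answer: 5

Derivation:
Step 1: reserve R1 E 8 -> on_hand[A=27 B=23 C=37 D=38 E=33] avail[A=27 B=23 C=37 D=38 E=25] open={R1}
Step 2: reserve R2 E 5 -> on_hand[A=27 B=23 C=37 D=38 E=33] avail[A=27 B=23 C=37 D=38 E=20] open={R1,R2}
Step 3: cancel R1 -> on_hand[A=27 B=23 C=37 D=38 E=33] avail[A=27 B=23 C=37 D=38 E=28] open={R2}
Step 4: cancel R2 -> on_hand[A=27 B=23 C=37 D=38 E=33] avail[A=27 B=23 C=37 D=38 E=33] open={}
Step 5: reserve R3 C 4 -> on_hand[A=27 B=23 C=37 D=38 E=33] avail[A=27 B=23 C=33 D=38 E=33] open={R3}
Step 6: reserve R4 B 6 -> on_hand[A=27 B=23 C=37 D=38 E=33] avail[A=27 B=17 C=33 D=38 E=33] open={R3,R4}
Step 7: reserve R5 B 4 -> on_hand[A=27 B=23 C=37 D=38 E=33] avail[A=27 B=13 C=33 D=38 E=33] open={R3,R4,R5}
Step 8: commit R4 -> on_hand[A=27 B=17 C=37 D=38 E=33] avail[A=27 B=13 C=33 D=38 E=33] open={R3,R5}
Step 9: reserve R6 E 4 -> on_hand[A=27 B=17 C=37 D=38 E=33] avail[A=27 B=13 C=33 D=38 E=29] open={R3,R5,R6}
Step 10: reserve R7 D 7 -> on_hand[A=27 B=17 C=37 D=38 E=33] avail[A=27 B=13 C=33 D=31 E=29] open={R3,R5,R6,R7}
Step 11: cancel R5 -> on_hand[A=27 B=17 C=37 D=38 E=33] avail[A=27 B=17 C=33 D=31 E=29] open={R3,R6,R7}
Step 12: commit R7 -> on_hand[A=27 B=17 C=37 D=31 E=33] avail[A=27 B=17 C=33 D=31 E=29] open={R3,R6}
Step 13: reserve R8 D 3 -> on_hand[A=27 B=17 C=37 D=31 E=33] avail[A=27 B=17 C=33 D=28 E=29] open={R3,R6,R8}
Step 14: commit R8 -> on_hand[A=27 B=17 C=37 D=28 E=33] avail[A=27 B=17 C=33 D=28 E=29] open={R3,R6}
Step 15: reserve R9 B 1 -> on_hand[A=27 B=17 C=37 D=28 E=33] avail[A=27 B=16 C=33 D=28 E=29] open={R3,R6,R9}
Step 16: reserve R10 E 3 -> on_hand[A=27 B=17 C=37 D=28 E=33] avail[A=27 B=16 C=33 D=28 E=26] open={R10,R3,R6,R9}
Step 17: reserve R11 D 8 -> on_hand[A=27 B=17 C=37 D=28 E=33] avail[A=27 B=16 C=33 D=20 E=26] open={R10,R11,R3,R6,R9}
Step 18: commit R11 -> on_hand[A=27 B=17 C=37 D=20 E=33] avail[A=27 B=16 C=33 D=20 E=26] open={R10,R3,R6,R9}
Step 19: reserve R12 D 8 -> on_hand[A=27 B=17 C=37 D=20 E=33] avail[A=27 B=16 C=33 D=12 E=26] open={R10,R12,R3,R6,R9}
Step 20: reserve R13 B 3 -> on_hand[A=27 B=17 C=37 D=20 E=33] avail[A=27 B=13 C=33 D=12 E=26] open={R10,R12,R13,R3,R6,R9}
Step 21: cancel R13 -> on_hand[A=27 B=17 C=37 D=20 E=33] avail[A=27 B=16 C=33 D=12 E=26] open={R10,R12,R3,R6,R9}
Open reservations: ['R10', 'R12', 'R3', 'R6', 'R9'] -> 5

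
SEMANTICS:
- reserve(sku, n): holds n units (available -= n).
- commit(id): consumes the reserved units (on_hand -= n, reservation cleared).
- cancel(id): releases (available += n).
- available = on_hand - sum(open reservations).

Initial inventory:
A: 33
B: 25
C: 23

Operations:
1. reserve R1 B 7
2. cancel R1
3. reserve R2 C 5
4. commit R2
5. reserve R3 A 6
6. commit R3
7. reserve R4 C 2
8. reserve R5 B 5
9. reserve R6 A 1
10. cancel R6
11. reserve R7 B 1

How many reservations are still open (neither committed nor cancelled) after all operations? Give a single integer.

Answer: 3

Derivation:
Step 1: reserve R1 B 7 -> on_hand[A=33 B=25 C=23] avail[A=33 B=18 C=23] open={R1}
Step 2: cancel R1 -> on_hand[A=33 B=25 C=23] avail[A=33 B=25 C=23] open={}
Step 3: reserve R2 C 5 -> on_hand[A=33 B=25 C=23] avail[A=33 B=25 C=18] open={R2}
Step 4: commit R2 -> on_hand[A=33 B=25 C=18] avail[A=33 B=25 C=18] open={}
Step 5: reserve R3 A 6 -> on_hand[A=33 B=25 C=18] avail[A=27 B=25 C=18] open={R3}
Step 6: commit R3 -> on_hand[A=27 B=25 C=18] avail[A=27 B=25 C=18] open={}
Step 7: reserve R4 C 2 -> on_hand[A=27 B=25 C=18] avail[A=27 B=25 C=16] open={R4}
Step 8: reserve R5 B 5 -> on_hand[A=27 B=25 C=18] avail[A=27 B=20 C=16] open={R4,R5}
Step 9: reserve R6 A 1 -> on_hand[A=27 B=25 C=18] avail[A=26 B=20 C=16] open={R4,R5,R6}
Step 10: cancel R6 -> on_hand[A=27 B=25 C=18] avail[A=27 B=20 C=16] open={R4,R5}
Step 11: reserve R7 B 1 -> on_hand[A=27 B=25 C=18] avail[A=27 B=19 C=16] open={R4,R5,R7}
Open reservations: ['R4', 'R5', 'R7'] -> 3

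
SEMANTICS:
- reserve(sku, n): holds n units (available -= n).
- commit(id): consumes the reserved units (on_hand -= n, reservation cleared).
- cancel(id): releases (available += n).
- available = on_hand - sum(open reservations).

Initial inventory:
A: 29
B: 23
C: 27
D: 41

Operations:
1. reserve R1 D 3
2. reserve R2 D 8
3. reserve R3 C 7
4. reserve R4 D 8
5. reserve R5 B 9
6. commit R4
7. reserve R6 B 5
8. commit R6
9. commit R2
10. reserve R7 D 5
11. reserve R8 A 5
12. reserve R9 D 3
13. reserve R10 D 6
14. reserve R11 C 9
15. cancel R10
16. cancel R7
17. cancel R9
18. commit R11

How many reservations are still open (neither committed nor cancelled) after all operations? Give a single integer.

Answer: 4

Derivation:
Step 1: reserve R1 D 3 -> on_hand[A=29 B=23 C=27 D=41] avail[A=29 B=23 C=27 D=38] open={R1}
Step 2: reserve R2 D 8 -> on_hand[A=29 B=23 C=27 D=41] avail[A=29 B=23 C=27 D=30] open={R1,R2}
Step 3: reserve R3 C 7 -> on_hand[A=29 B=23 C=27 D=41] avail[A=29 B=23 C=20 D=30] open={R1,R2,R3}
Step 4: reserve R4 D 8 -> on_hand[A=29 B=23 C=27 D=41] avail[A=29 B=23 C=20 D=22] open={R1,R2,R3,R4}
Step 5: reserve R5 B 9 -> on_hand[A=29 B=23 C=27 D=41] avail[A=29 B=14 C=20 D=22] open={R1,R2,R3,R4,R5}
Step 6: commit R4 -> on_hand[A=29 B=23 C=27 D=33] avail[A=29 B=14 C=20 D=22] open={R1,R2,R3,R5}
Step 7: reserve R6 B 5 -> on_hand[A=29 B=23 C=27 D=33] avail[A=29 B=9 C=20 D=22] open={R1,R2,R3,R5,R6}
Step 8: commit R6 -> on_hand[A=29 B=18 C=27 D=33] avail[A=29 B=9 C=20 D=22] open={R1,R2,R3,R5}
Step 9: commit R2 -> on_hand[A=29 B=18 C=27 D=25] avail[A=29 B=9 C=20 D=22] open={R1,R3,R5}
Step 10: reserve R7 D 5 -> on_hand[A=29 B=18 C=27 D=25] avail[A=29 B=9 C=20 D=17] open={R1,R3,R5,R7}
Step 11: reserve R8 A 5 -> on_hand[A=29 B=18 C=27 D=25] avail[A=24 B=9 C=20 D=17] open={R1,R3,R5,R7,R8}
Step 12: reserve R9 D 3 -> on_hand[A=29 B=18 C=27 D=25] avail[A=24 B=9 C=20 D=14] open={R1,R3,R5,R7,R8,R9}
Step 13: reserve R10 D 6 -> on_hand[A=29 B=18 C=27 D=25] avail[A=24 B=9 C=20 D=8] open={R1,R10,R3,R5,R7,R8,R9}
Step 14: reserve R11 C 9 -> on_hand[A=29 B=18 C=27 D=25] avail[A=24 B=9 C=11 D=8] open={R1,R10,R11,R3,R5,R7,R8,R9}
Step 15: cancel R10 -> on_hand[A=29 B=18 C=27 D=25] avail[A=24 B=9 C=11 D=14] open={R1,R11,R3,R5,R7,R8,R9}
Step 16: cancel R7 -> on_hand[A=29 B=18 C=27 D=25] avail[A=24 B=9 C=11 D=19] open={R1,R11,R3,R5,R8,R9}
Step 17: cancel R9 -> on_hand[A=29 B=18 C=27 D=25] avail[A=24 B=9 C=11 D=22] open={R1,R11,R3,R5,R8}
Step 18: commit R11 -> on_hand[A=29 B=18 C=18 D=25] avail[A=24 B=9 C=11 D=22] open={R1,R3,R5,R8}
Open reservations: ['R1', 'R3', 'R5', 'R8'] -> 4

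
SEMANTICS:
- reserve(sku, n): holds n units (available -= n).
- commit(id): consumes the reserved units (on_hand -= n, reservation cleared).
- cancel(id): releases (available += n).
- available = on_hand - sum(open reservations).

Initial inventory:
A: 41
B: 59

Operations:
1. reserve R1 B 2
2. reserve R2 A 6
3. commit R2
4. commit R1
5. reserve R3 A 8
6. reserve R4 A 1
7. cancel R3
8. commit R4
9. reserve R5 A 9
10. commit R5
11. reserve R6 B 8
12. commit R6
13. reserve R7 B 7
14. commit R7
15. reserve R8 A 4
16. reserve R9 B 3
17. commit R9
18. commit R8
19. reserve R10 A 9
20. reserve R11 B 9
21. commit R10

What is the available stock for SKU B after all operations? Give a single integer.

Answer: 30

Derivation:
Step 1: reserve R1 B 2 -> on_hand[A=41 B=59] avail[A=41 B=57] open={R1}
Step 2: reserve R2 A 6 -> on_hand[A=41 B=59] avail[A=35 B=57] open={R1,R2}
Step 3: commit R2 -> on_hand[A=35 B=59] avail[A=35 B=57] open={R1}
Step 4: commit R1 -> on_hand[A=35 B=57] avail[A=35 B=57] open={}
Step 5: reserve R3 A 8 -> on_hand[A=35 B=57] avail[A=27 B=57] open={R3}
Step 6: reserve R4 A 1 -> on_hand[A=35 B=57] avail[A=26 B=57] open={R3,R4}
Step 7: cancel R3 -> on_hand[A=35 B=57] avail[A=34 B=57] open={R4}
Step 8: commit R4 -> on_hand[A=34 B=57] avail[A=34 B=57] open={}
Step 9: reserve R5 A 9 -> on_hand[A=34 B=57] avail[A=25 B=57] open={R5}
Step 10: commit R5 -> on_hand[A=25 B=57] avail[A=25 B=57] open={}
Step 11: reserve R6 B 8 -> on_hand[A=25 B=57] avail[A=25 B=49] open={R6}
Step 12: commit R6 -> on_hand[A=25 B=49] avail[A=25 B=49] open={}
Step 13: reserve R7 B 7 -> on_hand[A=25 B=49] avail[A=25 B=42] open={R7}
Step 14: commit R7 -> on_hand[A=25 B=42] avail[A=25 B=42] open={}
Step 15: reserve R8 A 4 -> on_hand[A=25 B=42] avail[A=21 B=42] open={R8}
Step 16: reserve R9 B 3 -> on_hand[A=25 B=42] avail[A=21 B=39] open={R8,R9}
Step 17: commit R9 -> on_hand[A=25 B=39] avail[A=21 B=39] open={R8}
Step 18: commit R8 -> on_hand[A=21 B=39] avail[A=21 B=39] open={}
Step 19: reserve R10 A 9 -> on_hand[A=21 B=39] avail[A=12 B=39] open={R10}
Step 20: reserve R11 B 9 -> on_hand[A=21 B=39] avail[A=12 B=30] open={R10,R11}
Step 21: commit R10 -> on_hand[A=12 B=39] avail[A=12 B=30] open={R11}
Final available[B] = 30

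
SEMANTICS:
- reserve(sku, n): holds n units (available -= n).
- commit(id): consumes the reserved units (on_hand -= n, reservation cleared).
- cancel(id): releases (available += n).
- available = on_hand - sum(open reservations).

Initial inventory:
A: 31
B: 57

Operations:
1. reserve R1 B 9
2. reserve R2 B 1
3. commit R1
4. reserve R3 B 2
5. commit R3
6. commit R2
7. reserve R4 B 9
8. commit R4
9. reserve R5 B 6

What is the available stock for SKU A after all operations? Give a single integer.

Answer: 31

Derivation:
Step 1: reserve R1 B 9 -> on_hand[A=31 B=57] avail[A=31 B=48] open={R1}
Step 2: reserve R2 B 1 -> on_hand[A=31 B=57] avail[A=31 B=47] open={R1,R2}
Step 3: commit R1 -> on_hand[A=31 B=48] avail[A=31 B=47] open={R2}
Step 4: reserve R3 B 2 -> on_hand[A=31 B=48] avail[A=31 B=45] open={R2,R3}
Step 5: commit R3 -> on_hand[A=31 B=46] avail[A=31 B=45] open={R2}
Step 6: commit R2 -> on_hand[A=31 B=45] avail[A=31 B=45] open={}
Step 7: reserve R4 B 9 -> on_hand[A=31 B=45] avail[A=31 B=36] open={R4}
Step 8: commit R4 -> on_hand[A=31 B=36] avail[A=31 B=36] open={}
Step 9: reserve R5 B 6 -> on_hand[A=31 B=36] avail[A=31 B=30] open={R5}
Final available[A] = 31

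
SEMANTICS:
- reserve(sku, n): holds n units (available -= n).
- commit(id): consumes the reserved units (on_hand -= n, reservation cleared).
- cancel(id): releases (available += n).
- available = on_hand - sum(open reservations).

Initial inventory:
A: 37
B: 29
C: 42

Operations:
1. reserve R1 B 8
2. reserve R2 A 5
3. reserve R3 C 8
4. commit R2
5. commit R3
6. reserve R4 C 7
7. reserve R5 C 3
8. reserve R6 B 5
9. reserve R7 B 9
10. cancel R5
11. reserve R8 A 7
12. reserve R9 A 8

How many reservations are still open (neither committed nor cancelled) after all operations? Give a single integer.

Step 1: reserve R1 B 8 -> on_hand[A=37 B=29 C=42] avail[A=37 B=21 C=42] open={R1}
Step 2: reserve R2 A 5 -> on_hand[A=37 B=29 C=42] avail[A=32 B=21 C=42] open={R1,R2}
Step 3: reserve R3 C 8 -> on_hand[A=37 B=29 C=42] avail[A=32 B=21 C=34] open={R1,R2,R3}
Step 4: commit R2 -> on_hand[A=32 B=29 C=42] avail[A=32 B=21 C=34] open={R1,R3}
Step 5: commit R3 -> on_hand[A=32 B=29 C=34] avail[A=32 B=21 C=34] open={R1}
Step 6: reserve R4 C 7 -> on_hand[A=32 B=29 C=34] avail[A=32 B=21 C=27] open={R1,R4}
Step 7: reserve R5 C 3 -> on_hand[A=32 B=29 C=34] avail[A=32 B=21 C=24] open={R1,R4,R5}
Step 8: reserve R6 B 5 -> on_hand[A=32 B=29 C=34] avail[A=32 B=16 C=24] open={R1,R4,R5,R6}
Step 9: reserve R7 B 9 -> on_hand[A=32 B=29 C=34] avail[A=32 B=7 C=24] open={R1,R4,R5,R6,R7}
Step 10: cancel R5 -> on_hand[A=32 B=29 C=34] avail[A=32 B=7 C=27] open={R1,R4,R6,R7}
Step 11: reserve R8 A 7 -> on_hand[A=32 B=29 C=34] avail[A=25 B=7 C=27] open={R1,R4,R6,R7,R8}
Step 12: reserve R9 A 8 -> on_hand[A=32 B=29 C=34] avail[A=17 B=7 C=27] open={R1,R4,R6,R7,R8,R9}
Open reservations: ['R1', 'R4', 'R6', 'R7', 'R8', 'R9'] -> 6

Answer: 6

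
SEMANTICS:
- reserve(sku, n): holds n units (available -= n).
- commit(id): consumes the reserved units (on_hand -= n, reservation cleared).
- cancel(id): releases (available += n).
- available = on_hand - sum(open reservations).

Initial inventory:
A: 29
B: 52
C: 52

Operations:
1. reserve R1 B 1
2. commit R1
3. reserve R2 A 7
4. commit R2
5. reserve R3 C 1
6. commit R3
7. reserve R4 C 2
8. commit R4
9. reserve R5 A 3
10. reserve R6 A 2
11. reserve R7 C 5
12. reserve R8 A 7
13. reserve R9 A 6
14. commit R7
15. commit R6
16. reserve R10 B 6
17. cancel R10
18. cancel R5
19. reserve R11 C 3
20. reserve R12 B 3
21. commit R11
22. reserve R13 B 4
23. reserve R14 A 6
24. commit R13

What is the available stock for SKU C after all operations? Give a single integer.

Step 1: reserve R1 B 1 -> on_hand[A=29 B=52 C=52] avail[A=29 B=51 C=52] open={R1}
Step 2: commit R1 -> on_hand[A=29 B=51 C=52] avail[A=29 B=51 C=52] open={}
Step 3: reserve R2 A 7 -> on_hand[A=29 B=51 C=52] avail[A=22 B=51 C=52] open={R2}
Step 4: commit R2 -> on_hand[A=22 B=51 C=52] avail[A=22 B=51 C=52] open={}
Step 5: reserve R3 C 1 -> on_hand[A=22 B=51 C=52] avail[A=22 B=51 C=51] open={R3}
Step 6: commit R3 -> on_hand[A=22 B=51 C=51] avail[A=22 B=51 C=51] open={}
Step 7: reserve R4 C 2 -> on_hand[A=22 B=51 C=51] avail[A=22 B=51 C=49] open={R4}
Step 8: commit R4 -> on_hand[A=22 B=51 C=49] avail[A=22 B=51 C=49] open={}
Step 9: reserve R5 A 3 -> on_hand[A=22 B=51 C=49] avail[A=19 B=51 C=49] open={R5}
Step 10: reserve R6 A 2 -> on_hand[A=22 B=51 C=49] avail[A=17 B=51 C=49] open={R5,R6}
Step 11: reserve R7 C 5 -> on_hand[A=22 B=51 C=49] avail[A=17 B=51 C=44] open={R5,R6,R7}
Step 12: reserve R8 A 7 -> on_hand[A=22 B=51 C=49] avail[A=10 B=51 C=44] open={R5,R6,R7,R8}
Step 13: reserve R9 A 6 -> on_hand[A=22 B=51 C=49] avail[A=4 B=51 C=44] open={R5,R6,R7,R8,R9}
Step 14: commit R7 -> on_hand[A=22 B=51 C=44] avail[A=4 B=51 C=44] open={R5,R6,R8,R9}
Step 15: commit R6 -> on_hand[A=20 B=51 C=44] avail[A=4 B=51 C=44] open={R5,R8,R9}
Step 16: reserve R10 B 6 -> on_hand[A=20 B=51 C=44] avail[A=4 B=45 C=44] open={R10,R5,R8,R9}
Step 17: cancel R10 -> on_hand[A=20 B=51 C=44] avail[A=4 B=51 C=44] open={R5,R8,R9}
Step 18: cancel R5 -> on_hand[A=20 B=51 C=44] avail[A=7 B=51 C=44] open={R8,R9}
Step 19: reserve R11 C 3 -> on_hand[A=20 B=51 C=44] avail[A=7 B=51 C=41] open={R11,R8,R9}
Step 20: reserve R12 B 3 -> on_hand[A=20 B=51 C=44] avail[A=7 B=48 C=41] open={R11,R12,R8,R9}
Step 21: commit R11 -> on_hand[A=20 B=51 C=41] avail[A=7 B=48 C=41] open={R12,R8,R9}
Step 22: reserve R13 B 4 -> on_hand[A=20 B=51 C=41] avail[A=7 B=44 C=41] open={R12,R13,R8,R9}
Step 23: reserve R14 A 6 -> on_hand[A=20 B=51 C=41] avail[A=1 B=44 C=41] open={R12,R13,R14,R8,R9}
Step 24: commit R13 -> on_hand[A=20 B=47 C=41] avail[A=1 B=44 C=41] open={R12,R14,R8,R9}
Final available[C] = 41

Answer: 41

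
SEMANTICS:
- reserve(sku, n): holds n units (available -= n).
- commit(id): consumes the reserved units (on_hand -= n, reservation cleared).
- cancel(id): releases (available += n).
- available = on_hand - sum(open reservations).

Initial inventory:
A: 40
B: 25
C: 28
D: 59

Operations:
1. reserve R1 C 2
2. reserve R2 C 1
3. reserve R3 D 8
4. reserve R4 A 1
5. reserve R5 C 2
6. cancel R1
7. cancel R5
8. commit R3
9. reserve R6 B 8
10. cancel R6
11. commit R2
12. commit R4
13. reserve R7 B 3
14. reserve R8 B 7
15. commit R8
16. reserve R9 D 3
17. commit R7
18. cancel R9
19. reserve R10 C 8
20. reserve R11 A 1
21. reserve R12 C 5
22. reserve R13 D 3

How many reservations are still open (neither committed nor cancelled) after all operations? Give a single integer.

Step 1: reserve R1 C 2 -> on_hand[A=40 B=25 C=28 D=59] avail[A=40 B=25 C=26 D=59] open={R1}
Step 2: reserve R2 C 1 -> on_hand[A=40 B=25 C=28 D=59] avail[A=40 B=25 C=25 D=59] open={R1,R2}
Step 3: reserve R3 D 8 -> on_hand[A=40 B=25 C=28 D=59] avail[A=40 B=25 C=25 D=51] open={R1,R2,R3}
Step 4: reserve R4 A 1 -> on_hand[A=40 B=25 C=28 D=59] avail[A=39 B=25 C=25 D=51] open={R1,R2,R3,R4}
Step 5: reserve R5 C 2 -> on_hand[A=40 B=25 C=28 D=59] avail[A=39 B=25 C=23 D=51] open={R1,R2,R3,R4,R5}
Step 6: cancel R1 -> on_hand[A=40 B=25 C=28 D=59] avail[A=39 B=25 C=25 D=51] open={R2,R3,R4,R5}
Step 7: cancel R5 -> on_hand[A=40 B=25 C=28 D=59] avail[A=39 B=25 C=27 D=51] open={R2,R3,R4}
Step 8: commit R3 -> on_hand[A=40 B=25 C=28 D=51] avail[A=39 B=25 C=27 D=51] open={R2,R4}
Step 9: reserve R6 B 8 -> on_hand[A=40 B=25 C=28 D=51] avail[A=39 B=17 C=27 D=51] open={R2,R4,R6}
Step 10: cancel R6 -> on_hand[A=40 B=25 C=28 D=51] avail[A=39 B=25 C=27 D=51] open={R2,R4}
Step 11: commit R2 -> on_hand[A=40 B=25 C=27 D=51] avail[A=39 B=25 C=27 D=51] open={R4}
Step 12: commit R4 -> on_hand[A=39 B=25 C=27 D=51] avail[A=39 B=25 C=27 D=51] open={}
Step 13: reserve R7 B 3 -> on_hand[A=39 B=25 C=27 D=51] avail[A=39 B=22 C=27 D=51] open={R7}
Step 14: reserve R8 B 7 -> on_hand[A=39 B=25 C=27 D=51] avail[A=39 B=15 C=27 D=51] open={R7,R8}
Step 15: commit R8 -> on_hand[A=39 B=18 C=27 D=51] avail[A=39 B=15 C=27 D=51] open={R7}
Step 16: reserve R9 D 3 -> on_hand[A=39 B=18 C=27 D=51] avail[A=39 B=15 C=27 D=48] open={R7,R9}
Step 17: commit R7 -> on_hand[A=39 B=15 C=27 D=51] avail[A=39 B=15 C=27 D=48] open={R9}
Step 18: cancel R9 -> on_hand[A=39 B=15 C=27 D=51] avail[A=39 B=15 C=27 D=51] open={}
Step 19: reserve R10 C 8 -> on_hand[A=39 B=15 C=27 D=51] avail[A=39 B=15 C=19 D=51] open={R10}
Step 20: reserve R11 A 1 -> on_hand[A=39 B=15 C=27 D=51] avail[A=38 B=15 C=19 D=51] open={R10,R11}
Step 21: reserve R12 C 5 -> on_hand[A=39 B=15 C=27 D=51] avail[A=38 B=15 C=14 D=51] open={R10,R11,R12}
Step 22: reserve R13 D 3 -> on_hand[A=39 B=15 C=27 D=51] avail[A=38 B=15 C=14 D=48] open={R10,R11,R12,R13}
Open reservations: ['R10', 'R11', 'R12', 'R13'] -> 4

Answer: 4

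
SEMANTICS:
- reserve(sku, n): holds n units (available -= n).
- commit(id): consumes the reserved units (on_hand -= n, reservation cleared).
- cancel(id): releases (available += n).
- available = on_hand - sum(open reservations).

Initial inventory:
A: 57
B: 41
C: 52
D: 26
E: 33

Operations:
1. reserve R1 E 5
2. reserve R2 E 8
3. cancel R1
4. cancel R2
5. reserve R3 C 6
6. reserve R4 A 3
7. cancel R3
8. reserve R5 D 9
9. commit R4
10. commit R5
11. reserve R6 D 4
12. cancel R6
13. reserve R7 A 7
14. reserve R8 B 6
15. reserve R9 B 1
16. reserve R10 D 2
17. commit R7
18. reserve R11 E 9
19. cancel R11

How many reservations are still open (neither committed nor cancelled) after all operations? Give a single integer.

Answer: 3

Derivation:
Step 1: reserve R1 E 5 -> on_hand[A=57 B=41 C=52 D=26 E=33] avail[A=57 B=41 C=52 D=26 E=28] open={R1}
Step 2: reserve R2 E 8 -> on_hand[A=57 B=41 C=52 D=26 E=33] avail[A=57 B=41 C=52 D=26 E=20] open={R1,R2}
Step 3: cancel R1 -> on_hand[A=57 B=41 C=52 D=26 E=33] avail[A=57 B=41 C=52 D=26 E=25] open={R2}
Step 4: cancel R2 -> on_hand[A=57 B=41 C=52 D=26 E=33] avail[A=57 B=41 C=52 D=26 E=33] open={}
Step 5: reserve R3 C 6 -> on_hand[A=57 B=41 C=52 D=26 E=33] avail[A=57 B=41 C=46 D=26 E=33] open={R3}
Step 6: reserve R4 A 3 -> on_hand[A=57 B=41 C=52 D=26 E=33] avail[A=54 B=41 C=46 D=26 E=33] open={R3,R4}
Step 7: cancel R3 -> on_hand[A=57 B=41 C=52 D=26 E=33] avail[A=54 B=41 C=52 D=26 E=33] open={R4}
Step 8: reserve R5 D 9 -> on_hand[A=57 B=41 C=52 D=26 E=33] avail[A=54 B=41 C=52 D=17 E=33] open={R4,R5}
Step 9: commit R4 -> on_hand[A=54 B=41 C=52 D=26 E=33] avail[A=54 B=41 C=52 D=17 E=33] open={R5}
Step 10: commit R5 -> on_hand[A=54 B=41 C=52 D=17 E=33] avail[A=54 B=41 C=52 D=17 E=33] open={}
Step 11: reserve R6 D 4 -> on_hand[A=54 B=41 C=52 D=17 E=33] avail[A=54 B=41 C=52 D=13 E=33] open={R6}
Step 12: cancel R6 -> on_hand[A=54 B=41 C=52 D=17 E=33] avail[A=54 B=41 C=52 D=17 E=33] open={}
Step 13: reserve R7 A 7 -> on_hand[A=54 B=41 C=52 D=17 E=33] avail[A=47 B=41 C=52 D=17 E=33] open={R7}
Step 14: reserve R8 B 6 -> on_hand[A=54 B=41 C=52 D=17 E=33] avail[A=47 B=35 C=52 D=17 E=33] open={R7,R8}
Step 15: reserve R9 B 1 -> on_hand[A=54 B=41 C=52 D=17 E=33] avail[A=47 B=34 C=52 D=17 E=33] open={R7,R8,R9}
Step 16: reserve R10 D 2 -> on_hand[A=54 B=41 C=52 D=17 E=33] avail[A=47 B=34 C=52 D=15 E=33] open={R10,R7,R8,R9}
Step 17: commit R7 -> on_hand[A=47 B=41 C=52 D=17 E=33] avail[A=47 B=34 C=52 D=15 E=33] open={R10,R8,R9}
Step 18: reserve R11 E 9 -> on_hand[A=47 B=41 C=52 D=17 E=33] avail[A=47 B=34 C=52 D=15 E=24] open={R10,R11,R8,R9}
Step 19: cancel R11 -> on_hand[A=47 B=41 C=52 D=17 E=33] avail[A=47 B=34 C=52 D=15 E=33] open={R10,R8,R9}
Open reservations: ['R10', 'R8', 'R9'] -> 3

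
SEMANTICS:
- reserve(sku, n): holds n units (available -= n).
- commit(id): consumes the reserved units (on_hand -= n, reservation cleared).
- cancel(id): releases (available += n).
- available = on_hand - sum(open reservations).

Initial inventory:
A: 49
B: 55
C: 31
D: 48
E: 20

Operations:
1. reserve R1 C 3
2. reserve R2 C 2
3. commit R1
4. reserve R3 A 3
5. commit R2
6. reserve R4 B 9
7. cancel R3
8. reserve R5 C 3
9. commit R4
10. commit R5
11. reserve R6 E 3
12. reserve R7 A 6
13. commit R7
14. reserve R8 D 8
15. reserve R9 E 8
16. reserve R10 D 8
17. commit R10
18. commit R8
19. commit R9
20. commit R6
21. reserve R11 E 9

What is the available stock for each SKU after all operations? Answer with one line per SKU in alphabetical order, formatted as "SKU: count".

Step 1: reserve R1 C 3 -> on_hand[A=49 B=55 C=31 D=48 E=20] avail[A=49 B=55 C=28 D=48 E=20] open={R1}
Step 2: reserve R2 C 2 -> on_hand[A=49 B=55 C=31 D=48 E=20] avail[A=49 B=55 C=26 D=48 E=20] open={R1,R2}
Step 3: commit R1 -> on_hand[A=49 B=55 C=28 D=48 E=20] avail[A=49 B=55 C=26 D=48 E=20] open={R2}
Step 4: reserve R3 A 3 -> on_hand[A=49 B=55 C=28 D=48 E=20] avail[A=46 B=55 C=26 D=48 E=20] open={R2,R3}
Step 5: commit R2 -> on_hand[A=49 B=55 C=26 D=48 E=20] avail[A=46 B=55 C=26 D=48 E=20] open={R3}
Step 6: reserve R4 B 9 -> on_hand[A=49 B=55 C=26 D=48 E=20] avail[A=46 B=46 C=26 D=48 E=20] open={R3,R4}
Step 7: cancel R3 -> on_hand[A=49 B=55 C=26 D=48 E=20] avail[A=49 B=46 C=26 D=48 E=20] open={R4}
Step 8: reserve R5 C 3 -> on_hand[A=49 B=55 C=26 D=48 E=20] avail[A=49 B=46 C=23 D=48 E=20] open={R4,R5}
Step 9: commit R4 -> on_hand[A=49 B=46 C=26 D=48 E=20] avail[A=49 B=46 C=23 D=48 E=20] open={R5}
Step 10: commit R5 -> on_hand[A=49 B=46 C=23 D=48 E=20] avail[A=49 B=46 C=23 D=48 E=20] open={}
Step 11: reserve R6 E 3 -> on_hand[A=49 B=46 C=23 D=48 E=20] avail[A=49 B=46 C=23 D=48 E=17] open={R6}
Step 12: reserve R7 A 6 -> on_hand[A=49 B=46 C=23 D=48 E=20] avail[A=43 B=46 C=23 D=48 E=17] open={R6,R7}
Step 13: commit R7 -> on_hand[A=43 B=46 C=23 D=48 E=20] avail[A=43 B=46 C=23 D=48 E=17] open={R6}
Step 14: reserve R8 D 8 -> on_hand[A=43 B=46 C=23 D=48 E=20] avail[A=43 B=46 C=23 D=40 E=17] open={R6,R8}
Step 15: reserve R9 E 8 -> on_hand[A=43 B=46 C=23 D=48 E=20] avail[A=43 B=46 C=23 D=40 E=9] open={R6,R8,R9}
Step 16: reserve R10 D 8 -> on_hand[A=43 B=46 C=23 D=48 E=20] avail[A=43 B=46 C=23 D=32 E=9] open={R10,R6,R8,R9}
Step 17: commit R10 -> on_hand[A=43 B=46 C=23 D=40 E=20] avail[A=43 B=46 C=23 D=32 E=9] open={R6,R8,R9}
Step 18: commit R8 -> on_hand[A=43 B=46 C=23 D=32 E=20] avail[A=43 B=46 C=23 D=32 E=9] open={R6,R9}
Step 19: commit R9 -> on_hand[A=43 B=46 C=23 D=32 E=12] avail[A=43 B=46 C=23 D=32 E=9] open={R6}
Step 20: commit R6 -> on_hand[A=43 B=46 C=23 D=32 E=9] avail[A=43 B=46 C=23 D=32 E=9] open={}
Step 21: reserve R11 E 9 -> on_hand[A=43 B=46 C=23 D=32 E=9] avail[A=43 B=46 C=23 D=32 E=0] open={R11}

Answer: A: 43
B: 46
C: 23
D: 32
E: 0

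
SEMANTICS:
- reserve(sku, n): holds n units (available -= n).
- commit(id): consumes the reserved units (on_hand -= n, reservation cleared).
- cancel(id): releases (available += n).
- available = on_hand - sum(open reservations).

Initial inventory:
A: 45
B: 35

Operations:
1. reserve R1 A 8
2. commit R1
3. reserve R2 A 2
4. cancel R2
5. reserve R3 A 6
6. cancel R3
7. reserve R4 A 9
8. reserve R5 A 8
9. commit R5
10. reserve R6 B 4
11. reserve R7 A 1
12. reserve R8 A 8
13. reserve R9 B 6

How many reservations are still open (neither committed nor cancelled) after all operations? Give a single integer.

Step 1: reserve R1 A 8 -> on_hand[A=45 B=35] avail[A=37 B=35] open={R1}
Step 2: commit R1 -> on_hand[A=37 B=35] avail[A=37 B=35] open={}
Step 3: reserve R2 A 2 -> on_hand[A=37 B=35] avail[A=35 B=35] open={R2}
Step 4: cancel R2 -> on_hand[A=37 B=35] avail[A=37 B=35] open={}
Step 5: reserve R3 A 6 -> on_hand[A=37 B=35] avail[A=31 B=35] open={R3}
Step 6: cancel R3 -> on_hand[A=37 B=35] avail[A=37 B=35] open={}
Step 7: reserve R4 A 9 -> on_hand[A=37 B=35] avail[A=28 B=35] open={R4}
Step 8: reserve R5 A 8 -> on_hand[A=37 B=35] avail[A=20 B=35] open={R4,R5}
Step 9: commit R5 -> on_hand[A=29 B=35] avail[A=20 B=35] open={R4}
Step 10: reserve R6 B 4 -> on_hand[A=29 B=35] avail[A=20 B=31] open={R4,R6}
Step 11: reserve R7 A 1 -> on_hand[A=29 B=35] avail[A=19 B=31] open={R4,R6,R7}
Step 12: reserve R8 A 8 -> on_hand[A=29 B=35] avail[A=11 B=31] open={R4,R6,R7,R8}
Step 13: reserve R9 B 6 -> on_hand[A=29 B=35] avail[A=11 B=25] open={R4,R6,R7,R8,R9}
Open reservations: ['R4', 'R6', 'R7', 'R8', 'R9'] -> 5

Answer: 5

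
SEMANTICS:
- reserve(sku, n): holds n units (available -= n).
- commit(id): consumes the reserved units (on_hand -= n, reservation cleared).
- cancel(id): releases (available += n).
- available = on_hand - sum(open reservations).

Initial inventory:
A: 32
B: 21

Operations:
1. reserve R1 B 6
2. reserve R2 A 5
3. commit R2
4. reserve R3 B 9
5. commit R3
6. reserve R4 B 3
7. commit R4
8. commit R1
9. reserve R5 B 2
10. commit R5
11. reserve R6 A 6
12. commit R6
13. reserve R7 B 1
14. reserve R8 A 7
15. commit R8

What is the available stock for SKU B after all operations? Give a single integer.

Step 1: reserve R1 B 6 -> on_hand[A=32 B=21] avail[A=32 B=15] open={R1}
Step 2: reserve R2 A 5 -> on_hand[A=32 B=21] avail[A=27 B=15] open={R1,R2}
Step 3: commit R2 -> on_hand[A=27 B=21] avail[A=27 B=15] open={R1}
Step 4: reserve R3 B 9 -> on_hand[A=27 B=21] avail[A=27 B=6] open={R1,R3}
Step 5: commit R3 -> on_hand[A=27 B=12] avail[A=27 B=6] open={R1}
Step 6: reserve R4 B 3 -> on_hand[A=27 B=12] avail[A=27 B=3] open={R1,R4}
Step 7: commit R4 -> on_hand[A=27 B=9] avail[A=27 B=3] open={R1}
Step 8: commit R1 -> on_hand[A=27 B=3] avail[A=27 B=3] open={}
Step 9: reserve R5 B 2 -> on_hand[A=27 B=3] avail[A=27 B=1] open={R5}
Step 10: commit R5 -> on_hand[A=27 B=1] avail[A=27 B=1] open={}
Step 11: reserve R6 A 6 -> on_hand[A=27 B=1] avail[A=21 B=1] open={R6}
Step 12: commit R6 -> on_hand[A=21 B=1] avail[A=21 B=1] open={}
Step 13: reserve R7 B 1 -> on_hand[A=21 B=1] avail[A=21 B=0] open={R7}
Step 14: reserve R8 A 7 -> on_hand[A=21 B=1] avail[A=14 B=0] open={R7,R8}
Step 15: commit R8 -> on_hand[A=14 B=1] avail[A=14 B=0] open={R7}
Final available[B] = 0

Answer: 0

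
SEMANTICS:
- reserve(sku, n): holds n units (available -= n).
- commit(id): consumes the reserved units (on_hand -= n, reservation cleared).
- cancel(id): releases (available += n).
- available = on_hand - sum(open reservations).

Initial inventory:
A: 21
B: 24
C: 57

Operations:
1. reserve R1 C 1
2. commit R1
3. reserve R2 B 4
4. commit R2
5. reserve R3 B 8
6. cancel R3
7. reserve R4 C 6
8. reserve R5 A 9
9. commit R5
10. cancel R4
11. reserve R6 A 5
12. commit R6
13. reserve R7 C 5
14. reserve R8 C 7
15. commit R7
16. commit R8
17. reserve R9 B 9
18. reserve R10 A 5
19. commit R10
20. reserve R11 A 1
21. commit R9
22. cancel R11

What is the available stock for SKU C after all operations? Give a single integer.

Step 1: reserve R1 C 1 -> on_hand[A=21 B=24 C=57] avail[A=21 B=24 C=56] open={R1}
Step 2: commit R1 -> on_hand[A=21 B=24 C=56] avail[A=21 B=24 C=56] open={}
Step 3: reserve R2 B 4 -> on_hand[A=21 B=24 C=56] avail[A=21 B=20 C=56] open={R2}
Step 4: commit R2 -> on_hand[A=21 B=20 C=56] avail[A=21 B=20 C=56] open={}
Step 5: reserve R3 B 8 -> on_hand[A=21 B=20 C=56] avail[A=21 B=12 C=56] open={R3}
Step 6: cancel R3 -> on_hand[A=21 B=20 C=56] avail[A=21 B=20 C=56] open={}
Step 7: reserve R4 C 6 -> on_hand[A=21 B=20 C=56] avail[A=21 B=20 C=50] open={R4}
Step 8: reserve R5 A 9 -> on_hand[A=21 B=20 C=56] avail[A=12 B=20 C=50] open={R4,R5}
Step 9: commit R5 -> on_hand[A=12 B=20 C=56] avail[A=12 B=20 C=50] open={R4}
Step 10: cancel R4 -> on_hand[A=12 B=20 C=56] avail[A=12 B=20 C=56] open={}
Step 11: reserve R6 A 5 -> on_hand[A=12 B=20 C=56] avail[A=7 B=20 C=56] open={R6}
Step 12: commit R6 -> on_hand[A=7 B=20 C=56] avail[A=7 B=20 C=56] open={}
Step 13: reserve R7 C 5 -> on_hand[A=7 B=20 C=56] avail[A=7 B=20 C=51] open={R7}
Step 14: reserve R8 C 7 -> on_hand[A=7 B=20 C=56] avail[A=7 B=20 C=44] open={R7,R8}
Step 15: commit R7 -> on_hand[A=7 B=20 C=51] avail[A=7 B=20 C=44] open={R8}
Step 16: commit R8 -> on_hand[A=7 B=20 C=44] avail[A=7 B=20 C=44] open={}
Step 17: reserve R9 B 9 -> on_hand[A=7 B=20 C=44] avail[A=7 B=11 C=44] open={R9}
Step 18: reserve R10 A 5 -> on_hand[A=7 B=20 C=44] avail[A=2 B=11 C=44] open={R10,R9}
Step 19: commit R10 -> on_hand[A=2 B=20 C=44] avail[A=2 B=11 C=44] open={R9}
Step 20: reserve R11 A 1 -> on_hand[A=2 B=20 C=44] avail[A=1 B=11 C=44] open={R11,R9}
Step 21: commit R9 -> on_hand[A=2 B=11 C=44] avail[A=1 B=11 C=44] open={R11}
Step 22: cancel R11 -> on_hand[A=2 B=11 C=44] avail[A=2 B=11 C=44] open={}
Final available[C] = 44

Answer: 44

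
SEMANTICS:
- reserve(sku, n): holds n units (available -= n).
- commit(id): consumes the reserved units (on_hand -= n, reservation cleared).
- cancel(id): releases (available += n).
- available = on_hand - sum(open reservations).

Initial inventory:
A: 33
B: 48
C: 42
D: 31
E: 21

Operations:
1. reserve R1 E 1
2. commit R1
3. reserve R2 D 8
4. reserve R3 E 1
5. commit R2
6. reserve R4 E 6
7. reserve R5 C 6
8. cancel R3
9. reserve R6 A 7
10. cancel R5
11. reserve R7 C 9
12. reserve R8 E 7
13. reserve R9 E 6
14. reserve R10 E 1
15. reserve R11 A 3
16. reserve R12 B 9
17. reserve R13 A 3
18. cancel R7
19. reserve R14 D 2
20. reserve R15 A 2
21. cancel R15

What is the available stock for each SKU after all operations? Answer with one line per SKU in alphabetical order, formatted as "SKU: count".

Step 1: reserve R1 E 1 -> on_hand[A=33 B=48 C=42 D=31 E=21] avail[A=33 B=48 C=42 D=31 E=20] open={R1}
Step 2: commit R1 -> on_hand[A=33 B=48 C=42 D=31 E=20] avail[A=33 B=48 C=42 D=31 E=20] open={}
Step 3: reserve R2 D 8 -> on_hand[A=33 B=48 C=42 D=31 E=20] avail[A=33 B=48 C=42 D=23 E=20] open={R2}
Step 4: reserve R3 E 1 -> on_hand[A=33 B=48 C=42 D=31 E=20] avail[A=33 B=48 C=42 D=23 E=19] open={R2,R3}
Step 5: commit R2 -> on_hand[A=33 B=48 C=42 D=23 E=20] avail[A=33 B=48 C=42 D=23 E=19] open={R3}
Step 6: reserve R4 E 6 -> on_hand[A=33 B=48 C=42 D=23 E=20] avail[A=33 B=48 C=42 D=23 E=13] open={R3,R4}
Step 7: reserve R5 C 6 -> on_hand[A=33 B=48 C=42 D=23 E=20] avail[A=33 B=48 C=36 D=23 E=13] open={R3,R4,R5}
Step 8: cancel R3 -> on_hand[A=33 B=48 C=42 D=23 E=20] avail[A=33 B=48 C=36 D=23 E=14] open={R4,R5}
Step 9: reserve R6 A 7 -> on_hand[A=33 B=48 C=42 D=23 E=20] avail[A=26 B=48 C=36 D=23 E=14] open={R4,R5,R6}
Step 10: cancel R5 -> on_hand[A=33 B=48 C=42 D=23 E=20] avail[A=26 B=48 C=42 D=23 E=14] open={R4,R6}
Step 11: reserve R7 C 9 -> on_hand[A=33 B=48 C=42 D=23 E=20] avail[A=26 B=48 C=33 D=23 E=14] open={R4,R6,R7}
Step 12: reserve R8 E 7 -> on_hand[A=33 B=48 C=42 D=23 E=20] avail[A=26 B=48 C=33 D=23 E=7] open={R4,R6,R7,R8}
Step 13: reserve R9 E 6 -> on_hand[A=33 B=48 C=42 D=23 E=20] avail[A=26 B=48 C=33 D=23 E=1] open={R4,R6,R7,R8,R9}
Step 14: reserve R10 E 1 -> on_hand[A=33 B=48 C=42 D=23 E=20] avail[A=26 B=48 C=33 D=23 E=0] open={R10,R4,R6,R7,R8,R9}
Step 15: reserve R11 A 3 -> on_hand[A=33 B=48 C=42 D=23 E=20] avail[A=23 B=48 C=33 D=23 E=0] open={R10,R11,R4,R6,R7,R8,R9}
Step 16: reserve R12 B 9 -> on_hand[A=33 B=48 C=42 D=23 E=20] avail[A=23 B=39 C=33 D=23 E=0] open={R10,R11,R12,R4,R6,R7,R8,R9}
Step 17: reserve R13 A 3 -> on_hand[A=33 B=48 C=42 D=23 E=20] avail[A=20 B=39 C=33 D=23 E=0] open={R10,R11,R12,R13,R4,R6,R7,R8,R9}
Step 18: cancel R7 -> on_hand[A=33 B=48 C=42 D=23 E=20] avail[A=20 B=39 C=42 D=23 E=0] open={R10,R11,R12,R13,R4,R6,R8,R9}
Step 19: reserve R14 D 2 -> on_hand[A=33 B=48 C=42 D=23 E=20] avail[A=20 B=39 C=42 D=21 E=0] open={R10,R11,R12,R13,R14,R4,R6,R8,R9}
Step 20: reserve R15 A 2 -> on_hand[A=33 B=48 C=42 D=23 E=20] avail[A=18 B=39 C=42 D=21 E=0] open={R10,R11,R12,R13,R14,R15,R4,R6,R8,R9}
Step 21: cancel R15 -> on_hand[A=33 B=48 C=42 D=23 E=20] avail[A=20 B=39 C=42 D=21 E=0] open={R10,R11,R12,R13,R14,R4,R6,R8,R9}

Answer: A: 20
B: 39
C: 42
D: 21
E: 0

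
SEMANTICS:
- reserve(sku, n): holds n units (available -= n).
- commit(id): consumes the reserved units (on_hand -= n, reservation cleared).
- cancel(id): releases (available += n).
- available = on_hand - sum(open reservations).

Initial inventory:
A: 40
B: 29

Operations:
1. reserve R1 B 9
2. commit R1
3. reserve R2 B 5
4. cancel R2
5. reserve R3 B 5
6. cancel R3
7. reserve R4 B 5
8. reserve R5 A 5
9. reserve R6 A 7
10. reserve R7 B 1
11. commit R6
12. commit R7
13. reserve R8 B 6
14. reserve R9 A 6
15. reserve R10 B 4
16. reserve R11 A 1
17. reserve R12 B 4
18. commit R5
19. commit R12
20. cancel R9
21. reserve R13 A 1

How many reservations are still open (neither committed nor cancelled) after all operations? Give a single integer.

Answer: 5

Derivation:
Step 1: reserve R1 B 9 -> on_hand[A=40 B=29] avail[A=40 B=20] open={R1}
Step 2: commit R1 -> on_hand[A=40 B=20] avail[A=40 B=20] open={}
Step 3: reserve R2 B 5 -> on_hand[A=40 B=20] avail[A=40 B=15] open={R2}
Step 4: cancel R2 -> on_hand[A=40 B=20] avail[A=40 B=20] open={}
Step 5: reserve R3 B 5 -> on_hand[A=40 B=20] avail[A=40 B=15] open={R3}
Step 6: cancel R3 -> on_hand[A=40 B=20] avail[A=40 B=20] open={}
Step 7: reserve R4 B 5 -> on_hand[A=40 B=20] avail[A=40 B=15] open={R4}
Step 8: reserve R5 A 5 -> on_hand[A=40 B=20] avail[A=35 B=15] open={R4,R5}
Step 9: reserve R6 A 7 -> on_hand[A=40 B=20] avail[A=28 B=15] open={R4,R5,R6}
Step 10: reserve R7 B 1 -> on_hand[A=40 B=20] avail[A=28 B=14] open={R4,R5,R6,R7}
Step 11: commit R6 -> on_hand[A=33 B=20] avail[A=28 B=14] open={R4,R5,R7}
Step 12: commit R7 -> on_hand[A=33 B=19] avail[A=28 B=14] open={R4,R5}
Step 13: reserve R8 B 6 -> on_hand[A=33 B=19] avail[A=28 B=8] open={R4,R5,R8}
Step 14: reserve R9 A 6 -> on_hand[A=33 B=19] avail[A=22 B=8] open={R4,R5,R8,R9}
Step 15: reserve R10 B 4 -> on_hand[A=33 B=19] avail[A=22 B=4] open={R10,R4,R5,R8,R9}
Step 16: reserve R11 A 1 -> on_hand[A=33 B=19] avail[A=21 B=4] open={R10,R11,R4,R5,R8,R9}
Step 17: reserve R12 B 4 -> on_hand[A=33 B=19] avail[A=21 B=0] open={R10,R11,R12,R4,R5,R8,R9}
Step 18: commit R5 -> on_hand[A=28 B=19] avail[A=21 B=0] open={R10,R11,R12,R4,R8,R9}
Step 19: commit R12 -> on_hand[A=28 B=15] avail[A=21 B=0] open={R10,R11,R4,R8,R9}
Step 20: cancel R9 -> on_hand[A=28 B=15] avail[A=27 B=0] open={R10,R11,R4,R8}
Step 21: reserve R13 A 1 -> on_hand[A=28 B=15] avail[A=26 B=0] open={R10,R11,R13,R4,R8}
Open reservations: ['R10', 'R11', 'R13', 'R4', 'R8'] -> 5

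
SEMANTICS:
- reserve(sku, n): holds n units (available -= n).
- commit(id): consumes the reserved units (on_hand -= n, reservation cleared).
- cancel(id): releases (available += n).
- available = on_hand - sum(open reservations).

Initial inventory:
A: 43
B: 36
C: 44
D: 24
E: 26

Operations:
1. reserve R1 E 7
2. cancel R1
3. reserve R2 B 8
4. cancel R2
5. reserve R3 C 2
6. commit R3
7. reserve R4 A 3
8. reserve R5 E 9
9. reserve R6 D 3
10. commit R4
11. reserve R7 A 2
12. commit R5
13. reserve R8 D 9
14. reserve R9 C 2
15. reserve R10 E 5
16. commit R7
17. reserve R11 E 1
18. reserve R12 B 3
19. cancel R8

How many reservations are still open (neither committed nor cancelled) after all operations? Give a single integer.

Step 1: reserve R1 E 7 -> on_hand[A=43 B=36 C=44 D=24 E=26] avail[A=43 B=36 C=44 D=24 E=19] open={R1}
Step 2: cancel R1 -> on_hand[A=43 B=36 C=44 D=24 E=26] avail[A=43 B=36 C=44 D=24 E=26] open={}
Step 3: reserve R2 B 8 -> on_hand[A=43 B=36 C=44 D=24 E=26] avail[A=43 B=28 C=44 D=24 E=26] open={R2}
Step 4: cancel R2 -> on_hand[A=43 B=36 C=44 D=24 E=26] avail[A=43 B=36 C=44 D=24 E=26] open={}
Step 5: reserve R3 C 2 -> on_hand[A=43 B=36 C=44 D=24 E=26] avail[A=43 B=36 C=42 D=24 E=26] open={R3}
Step 6: commit R3 -> on_hand[A=43 B=36 C=42 D=24 E=26] avail[A=43 B=36 C=42 D=24 E=26] open={}
Step 7: reserve R4 A 3 -> on_hand[A=43 B=36 C=42 D=24 E=26] avail[A=40 B=36 C=42 D=24 E=26] open={R4}
Step 8: reserve R5 E 9 -> on_hand[A=43 B=36 C=42 D=24 E=26] avail[A=40 B=36 C=42 D=24 E=17] open={R4,R5}
Step 9: reserve R6 D 3 -> on_hand[A=43 B=36 C=42 D=24 E=26] avail[A=40 B=36 C=42 D=21 E=17] open={R4,R5,R6}
Step 10: commit R4 -> on_hand[A=40 B=36 C=42 D=24 E=26] avail[A=40 B=36 C=42 D=21 E=17] open={R5,R6}
Step 11: reserve R7 A 2 -> on_hand[A=40 B=36 C=42 D=24 E=26] avail[A=38 B=36 C=42 D=21 E=17] open={R5,R6,R7}
Step 12: commit R5 -> on_hand[A=40 B=36 C=42 D=24 E=17] avail[A=38 B=36 C=42 D=21 E=17] open={R6,R7}
Step 13: reserve R8 D 9 -> on_hand[A=40 B=36 C=42 D=24 E=17] avail[A=38 B=36 C=42 D=12 E=17] open={R6,R7,R8}
Step 14: reserve R9 C 2 -> on_hand[A=40 B=36 C=42 D=24 E=17] avail[A=38 B=36 C=40 D=12 E=17] open={R6,R7,R8,R9}
Step 15: reserve R10 E 5 -> on_hand[A=40 B=36 C=42 D=24 E=17] avail[A=38 B=36 C=40 D=12 E=12] open={R10,R6,R7,R8,R9}
Step 16: commit R7 -> on_hand[A=38 B=36 C=42 D=24 E=17] avail[A=38 B=36 C=40 D=12 E=12] open={R10,R6,R8,R9}
Step 17: reserve R11 E 1 -> on_hand[A=38 B=36 C=42 D=24 E=17] avail[A=38 B=36 C=40 D=12 E=11] open={R10,R11,R6,R8,R9}
Step 18: reserve R12 B 3 -> on_hand[A=38 B=36 C=42 D=24 E=17] avail[A=38 B=33 C=40 D=12 E=11] open={R10,R11,R12,R6,R8,R9}
Step 19: cancel R8 -> on_hand[A=38 B=36 C=42 D=24 E=17] avail[A=38 B=33 C=40 D=21 E=11] open={R10,R11,R12,R6,R9}
Open reservations: ['R10', 'R11', 'R12', 'R6', 'R9'] -> 5

Answer: 5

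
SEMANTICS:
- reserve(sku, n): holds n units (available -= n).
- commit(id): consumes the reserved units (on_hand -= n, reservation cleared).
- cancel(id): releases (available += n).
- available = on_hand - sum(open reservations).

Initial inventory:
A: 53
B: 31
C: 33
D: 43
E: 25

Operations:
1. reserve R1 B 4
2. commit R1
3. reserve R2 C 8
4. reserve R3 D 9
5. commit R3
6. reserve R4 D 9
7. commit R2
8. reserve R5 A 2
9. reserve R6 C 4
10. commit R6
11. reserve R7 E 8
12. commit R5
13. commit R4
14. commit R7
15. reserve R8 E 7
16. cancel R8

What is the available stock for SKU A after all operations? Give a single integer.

Answer: 51

Derivation:
Step 1: reserve R1 B 4 -> on_hand[A=53 B=31 C=33 D=43 E=25] avail[A=53 B=27 C=33 D=43 E=25] open={R1}
Step 2: commit R1 -> on_hand[A=53 B=27 C=33 D=43 E=25] avail[A=53 B=27 C=33 D=43 E=25] open={}
Step 3: reserve R2 C 8 -> on_hand[A=53 B=27 C=33 D=43 E=25] avail[A=53 B=27 C=25 D=43 E=25] open={R2}
Step 4: reserve R3 D 9 -> on_hand[A=53 B=27 C=33 D=43 E=25] avail[A=53 B=27 C=25 D=34 E=25] open={R2,R3}
Step 5: commit R3 -> on_hand[A=53 B=27 C=33 D=34 E=25] avail[A=53 B=27 C=25 D=34 E=25] open={R2}
Step 6: reserve R4 D 9 -> on_hand[A=53 B=27 C=33 D=34 E=25] avail[A=53 B=27 C=25 D=25 E=25] open={R2,R4}
Step 7: commit R2 -> on_hand[A=53 B=27 C=25 D=34 E=25] avail[A=53 B=27 C=25 D=25 E=25] open={R4}
Step 8: reserve R5 A 2 -> on_hand[A=53 B=27 C=25 D=34 E=25] avail[A=51 B=27 C=25 D=25 E=25] open={R4,R5}
Step 9: reserve R6 C 4 -> on_hand[A=53 B=27 C=25 D=34 E=25] avail[A=51 B=27 C=21 D=25 E=25] open={R4,R5,R6}
Step 10: commit R6 -> on_hand[A=53 B=27 C=21 D=34 E=25] avail[A=51 B=27 C=21 D=25 E=25] open={R4,R5}
Step 11: reserve R7 E 8 -> on_hand[A=53 B=27 C=21 D=34 E=25] avail[A=51 B=27 C=21 D=25 E=17] open={R4,R5,R7}
Step 12: commit R5 -> on_hand[A=51 B=27 C=21 D=34 E=25] avail[A=51 B=27 C=21 D=25 E=17] open={R4,R7}
Step 13: commit R4 -> on_hand[A=51 B=27 C=21 D=25 E=25] avail[A=51 B=27 C=21 D=25 E=17] open={R7}
Step 14: commit R7 -> on_hand[A=51 B=27 C=21 D=25 E=17] avail[A=51 B=27 C=21 D=25 E=17] open={}
Step 15: reserve R8 E 7 -> on_hand[A=51 B=27 C=21 D=25 E=17] avail[A=51 B=27 C=21 D=25 E=10] open={R8}
Step 16: cancel R8 -> on_hand[A=51 B=27 C=21 D=25 E=17] avail[A=51 B=27 C=21 D=25 E=17] open={}
Final available[A] = 51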